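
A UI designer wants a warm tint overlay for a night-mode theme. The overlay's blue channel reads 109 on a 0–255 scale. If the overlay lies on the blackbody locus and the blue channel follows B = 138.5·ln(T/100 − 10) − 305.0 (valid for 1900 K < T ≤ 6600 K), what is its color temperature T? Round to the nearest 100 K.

3000 K

ln(t − 10) = (109 + 305.0) / 138.5 = 2.9892.
t − 10 = e^2.9892 = 19.869, so t = 29.869.
T = 100·t = 2987 K → 3000 K to the nearest 100 K.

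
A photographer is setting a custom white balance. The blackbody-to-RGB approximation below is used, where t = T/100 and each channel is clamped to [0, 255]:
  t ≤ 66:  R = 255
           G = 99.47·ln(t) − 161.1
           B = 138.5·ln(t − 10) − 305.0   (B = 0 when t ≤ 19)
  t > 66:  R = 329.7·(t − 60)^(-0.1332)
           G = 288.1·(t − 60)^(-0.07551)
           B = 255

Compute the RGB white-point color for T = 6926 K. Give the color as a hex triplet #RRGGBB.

t = 6926/100 = 69.26; the t > 66 branch applies.
R = 329.7·(69.26 − 60)^(-0.1332) = 329.7·9.26^(-0.1332) = 329.7·0.74344 = 245.113.
G = 288.1·(69.26 − 60)^(-0.07551) = 288.1·9.26^(-0.07551) = 288.1·0.84530 = 243.531.
B = 255 by definition for t > 66.
Rounded: (245, 244, 255).
In hex: #F5F4FF.

#F5F4FF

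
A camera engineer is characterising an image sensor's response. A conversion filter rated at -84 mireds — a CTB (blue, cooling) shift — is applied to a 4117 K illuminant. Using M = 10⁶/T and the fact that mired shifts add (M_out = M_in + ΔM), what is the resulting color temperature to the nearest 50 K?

6300 K

M_in = 10⁶/4117 = 242.90 mireds.
M_out = 242.90 + (-84) = 158.90 mireds.
T_out = 10⁶/158.90 = 6293.5 K → 6300 K.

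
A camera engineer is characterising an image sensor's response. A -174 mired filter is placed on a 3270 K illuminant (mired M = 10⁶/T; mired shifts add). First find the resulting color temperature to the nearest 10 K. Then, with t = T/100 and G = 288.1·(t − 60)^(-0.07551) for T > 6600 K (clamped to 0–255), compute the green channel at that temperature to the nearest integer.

234

M_in = 10⁶/3270 = 305.81; M_out = 305.81 + (-174) = 131.81.
T_out = 10⁶/131.81 = 7586.7 K → 7590 K; t = 75.9.
G = 288.1·(75.9 − 60)^(-0.07551) = 288.1·15.9^(-0.07551) = 288.1·0.81149 = 233.790.
Rounded: 234.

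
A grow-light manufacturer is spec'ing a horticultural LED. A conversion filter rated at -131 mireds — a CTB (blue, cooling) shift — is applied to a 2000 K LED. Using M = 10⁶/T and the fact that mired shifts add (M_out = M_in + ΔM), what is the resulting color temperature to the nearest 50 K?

2700 K

M_in = 10⁶/2000 = 500.00 mireds.
M_out = 500.00 + (-131) = 369.00 mireds.
T_out = 10⁶/369.00 = 2710.0 K → 2700 K.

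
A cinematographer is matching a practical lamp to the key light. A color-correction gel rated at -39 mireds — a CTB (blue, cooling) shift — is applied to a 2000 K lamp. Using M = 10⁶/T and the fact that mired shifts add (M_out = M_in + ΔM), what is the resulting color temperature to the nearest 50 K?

M_in = 10⁶/2000 = 500.00 mireds.
M_out = 500.00 + (-39) = 461.00 mireds.
T_out = 10⁶/461.00 = 2169.2 K → 2150 K.

2150 K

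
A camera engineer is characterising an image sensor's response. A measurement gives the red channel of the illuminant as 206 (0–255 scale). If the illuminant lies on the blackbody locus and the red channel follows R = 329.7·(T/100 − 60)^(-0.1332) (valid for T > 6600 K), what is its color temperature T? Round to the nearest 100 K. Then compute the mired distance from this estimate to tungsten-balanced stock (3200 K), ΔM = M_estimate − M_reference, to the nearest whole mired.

-206 mireds

(t − 60)^(-0.1332) = 206/329.7 = 0.62481.
t − 60 = 0.62481^(1/-0.1332) = 0.62481^(-7.508) = 34.152, so t = 94.152.
T = 100·t = 9415 K → 9400 K to the nearest 100 K.
M_estimate = 10⁶/9400 = 106.38; M_reference = 10⁶/3200 = 312.50.
ΔM = 106.38 − 312.50 = -206.12 → -206 mireds.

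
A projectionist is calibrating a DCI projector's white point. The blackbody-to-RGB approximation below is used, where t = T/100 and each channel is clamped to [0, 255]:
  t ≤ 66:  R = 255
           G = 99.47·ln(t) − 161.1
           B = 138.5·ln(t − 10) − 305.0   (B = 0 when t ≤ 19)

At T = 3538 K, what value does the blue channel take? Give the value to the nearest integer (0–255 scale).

t = 3538/100 = 35.38; the t ≤ 66 branch applies.
B = 138.5·ln(35.38 − 10) − 305.0 = 138.5·ln 25.38 − 305.0 = 138.5·3.2340 − 305.0 = 142.904.
Rounded: 143.

143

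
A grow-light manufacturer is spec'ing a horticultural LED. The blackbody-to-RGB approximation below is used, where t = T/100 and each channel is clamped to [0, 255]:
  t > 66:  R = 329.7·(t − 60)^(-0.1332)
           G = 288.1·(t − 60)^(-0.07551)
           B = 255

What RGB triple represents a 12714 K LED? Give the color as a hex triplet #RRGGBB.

t = 12714/100 = 127.14; the t > 66 branch applies.
R = 329.7·(127.14 − 60)^(-0.1332) = 329.7·67.14^(-0.1332) = 329.7·0.57101 = 188.263.
G = 288.1·(127.14 − 60)^(-0.07551) = 288.1·67.14^(-0.07551) = 288.1·0.72785 = 209.695.
B = 255 by definition for t > 66.
Rounded: (188, 210, 255).
In hex: #BCD2FF.

#BCD2FF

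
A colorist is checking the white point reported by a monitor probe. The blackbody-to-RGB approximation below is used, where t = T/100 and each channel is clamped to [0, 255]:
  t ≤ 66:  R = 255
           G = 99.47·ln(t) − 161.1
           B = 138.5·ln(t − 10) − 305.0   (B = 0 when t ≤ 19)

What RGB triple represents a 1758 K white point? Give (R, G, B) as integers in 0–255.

t = 1758/100 = 17.58; the t ≤ 66 branch applies.
R = 255 by definition for t ≤ 66.
G = 99.47·ln 17.58 − 161.1 = 99.47·2.8668 − 161.1 = 124.057.
t = 17.58 ≤ 19, so B = 0.
Rounded: (255, 124, 0).

(255, 124, 0)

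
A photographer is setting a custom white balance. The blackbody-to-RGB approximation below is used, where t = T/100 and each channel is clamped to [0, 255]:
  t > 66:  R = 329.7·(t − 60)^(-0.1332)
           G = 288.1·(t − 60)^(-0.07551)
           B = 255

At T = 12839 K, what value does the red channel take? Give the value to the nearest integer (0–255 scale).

188

t = 12839/100 = 128.39; the t > 66 branch applies.
R = 329.7·(128.39 − 60)^(-0.1332) = 329.7·68.39^(-0.1332) = 329.7·0.56961 = 187.801.
Rounded: 188.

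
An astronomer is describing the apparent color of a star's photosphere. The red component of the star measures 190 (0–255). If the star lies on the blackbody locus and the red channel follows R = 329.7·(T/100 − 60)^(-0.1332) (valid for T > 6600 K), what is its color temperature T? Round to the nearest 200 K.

12200 K

(t − 60)^(-0.1332) = 190/329.7 = 0.57628.
t − 60 = 0.57628^(1/-0.1332) = 0.57628^(-7.508) = 62.667, so t = 122.667.
T = 100·t = 12267 K → 12200 K to the nearest 200 K.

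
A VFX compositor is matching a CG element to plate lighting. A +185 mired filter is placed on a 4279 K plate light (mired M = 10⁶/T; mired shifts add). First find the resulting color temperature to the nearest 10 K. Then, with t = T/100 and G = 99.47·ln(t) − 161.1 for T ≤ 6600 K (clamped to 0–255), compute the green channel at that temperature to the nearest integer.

M_in = 10⁶/4279 = 233.70; M_out = 233.70 + (+185) = 418.70.
T_out = 10⁶/418.70 = 2388.3 K → 2390 K; t = 23.9.
G = 99.47·ln 23.9 − 161.1 = 99.47·3.1739 − 161.1 = 154.606.
Rounded: 155.

155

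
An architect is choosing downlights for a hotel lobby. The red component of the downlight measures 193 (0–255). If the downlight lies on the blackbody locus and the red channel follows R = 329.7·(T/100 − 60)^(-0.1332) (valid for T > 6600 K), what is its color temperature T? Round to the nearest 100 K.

11600 K

(t − 60)^(-0.1332) = 193/329.7 = 0.58538.
t − 60 = 0.58538^(1/-0.1332) = 0.58538^(-7.508) = 55.713, so t = 115.713.
T = 100·t = 11571 K → 11600 K to the nearest 100 K.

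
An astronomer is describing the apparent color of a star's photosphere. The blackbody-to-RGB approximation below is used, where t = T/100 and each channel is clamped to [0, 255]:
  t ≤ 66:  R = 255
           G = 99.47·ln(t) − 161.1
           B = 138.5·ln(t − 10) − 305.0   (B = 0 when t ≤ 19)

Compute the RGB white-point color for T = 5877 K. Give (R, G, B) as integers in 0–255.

t = 5877/100 = 58.77; the t ≤ 66 branch applies.
R = 255 by definition for t ≤ 66.
G = 99.47·ln 58.77 − 161.1 = 99.47·4.0736 − 161.1 = 244.104.
B = 138.5·ln(58.77 − 10) − 305.0 = 138.5·ln 48.77 − 305.0 = 138.5·3.8871 − 305.0 = 233.365.
Rounded: (255, 244, 233).

(255, 244, 233)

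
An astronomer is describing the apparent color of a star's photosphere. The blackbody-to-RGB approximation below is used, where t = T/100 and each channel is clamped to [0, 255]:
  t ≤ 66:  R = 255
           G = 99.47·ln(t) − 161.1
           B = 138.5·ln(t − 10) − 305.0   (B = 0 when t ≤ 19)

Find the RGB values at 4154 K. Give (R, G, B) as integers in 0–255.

t = 4154/100 = 41.54; the t ≤ 66 branch applies.
R = 255 by definition for t ≤ 66.
G = 99.47·ln 41.54 − 161.1 = 99.47·3.7267 − 161.1 = 209.591.
B = 138.5·ln(41.54 − 10) − 305.0 = 138.5·ln 31.54 − 305.0 = 138.5·3.4513 − 305.0 = 172.999.
Rounded: (255, 210, 173).

(255, 210, 173)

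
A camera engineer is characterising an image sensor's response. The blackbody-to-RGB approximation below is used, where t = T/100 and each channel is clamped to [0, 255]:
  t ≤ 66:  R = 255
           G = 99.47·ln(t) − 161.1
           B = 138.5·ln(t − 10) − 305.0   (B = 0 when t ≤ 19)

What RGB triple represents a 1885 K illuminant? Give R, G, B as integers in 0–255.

t = 1885/100 = 18.85; the t ≤ 66 branch applies.
R = 255 by definition for t ≤ 66.
G = 99.47·ln 18.85 − 161.1 = 99.47·2.9365 − 161.1 = 130.995.
t = 18.85 ≤ 19, so B = 0.
Rounded: (255, 131, 0).

R=255, G=131, B=0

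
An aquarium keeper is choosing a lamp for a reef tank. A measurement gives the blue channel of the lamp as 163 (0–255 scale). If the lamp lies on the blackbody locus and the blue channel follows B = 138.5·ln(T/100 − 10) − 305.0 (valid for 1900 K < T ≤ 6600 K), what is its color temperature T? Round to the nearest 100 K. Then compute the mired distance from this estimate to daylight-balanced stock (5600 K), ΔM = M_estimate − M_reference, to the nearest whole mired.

+78 mireds

ln(t − 10) = (163 + 305.0) / 138.5 = 3.3791.
t − 10 = e^3.3791 = 29.343, so t = 39.343.
T = 100·t = 3934 K → 3900 K to the nearest 100 K.
M_estimate = 10⁶/3900 = 256.41; M_reference = 10⁶/5600 = 178.57.
ΔM = 256.41 − 178.57 = 77.84 → +78 mireds.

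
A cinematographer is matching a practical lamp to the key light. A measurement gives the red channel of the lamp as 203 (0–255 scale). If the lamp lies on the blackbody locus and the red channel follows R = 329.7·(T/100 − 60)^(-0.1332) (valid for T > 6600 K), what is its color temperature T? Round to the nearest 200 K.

9800 K

(t − 60)^(-0.1332) = 203/329.7 = 0.61571.
t − 60 = 0.61571^(1/-0.1332) = 0.61571^(-7.508) = 38.129, so t = 98.129.
T = 100·t = 9813 K → 9800 K to the nearest 200 K.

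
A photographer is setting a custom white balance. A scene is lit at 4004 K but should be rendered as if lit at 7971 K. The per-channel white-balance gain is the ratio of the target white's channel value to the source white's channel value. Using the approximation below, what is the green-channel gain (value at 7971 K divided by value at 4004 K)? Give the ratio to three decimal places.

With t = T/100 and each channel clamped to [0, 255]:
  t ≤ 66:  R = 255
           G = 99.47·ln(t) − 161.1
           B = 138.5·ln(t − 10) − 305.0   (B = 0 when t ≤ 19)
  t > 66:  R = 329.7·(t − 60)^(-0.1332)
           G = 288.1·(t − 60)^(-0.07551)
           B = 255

At 4004 K (t = 40.04):
  G = 99.47·ln 40.04 − 161.1 = 99.47·3.6899 − 161.1 = 205.932.
At 7971 K (t = 79.71):
  G = 288.1·(79.71 − 60)^(-0.07551) = 288.1·19.71^(-0.07551) = 288.1·0.79843 = 230.028.
Gain = 230.028 / 205.932 = 1.1170 → 1.117.

1.117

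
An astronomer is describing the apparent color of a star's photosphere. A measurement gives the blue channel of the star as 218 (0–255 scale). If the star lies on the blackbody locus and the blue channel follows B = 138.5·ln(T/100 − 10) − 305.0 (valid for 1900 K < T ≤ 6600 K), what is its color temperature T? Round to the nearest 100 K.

5400 K

ln(t − 10) = (218 + 305.0) / 138.5 = 3.7762.
t − 10 = e^3.7762 = 43.649, so t = 53.649.
T = 100·t = 5365 K → 5400 K to the nearest 100 K.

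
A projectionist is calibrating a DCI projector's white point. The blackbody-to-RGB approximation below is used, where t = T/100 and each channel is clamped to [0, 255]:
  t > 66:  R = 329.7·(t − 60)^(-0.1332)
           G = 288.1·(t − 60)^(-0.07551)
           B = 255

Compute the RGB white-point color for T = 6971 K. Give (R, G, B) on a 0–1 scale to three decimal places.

(0.955, 0.952, 1.000)

t = 6971/100 = 69.71; the t > 66 branch applies.
R = 329.7·(69.71 − 60)^(-0.1332) = 329.7·9.71^(-0.1332) = 329.7·0.73876 = 243.569.
G = 288.1·(69.71 − 60)^(-0.07551) = 288.1·9.71^(-0.07551) = 288.1·0.84228 = 242.660.
B = 255 by definition for t > 66.
Dividing each by 255: (0.9552, 0.9516, 1.0000) → (0.955, 0.952, 1.000).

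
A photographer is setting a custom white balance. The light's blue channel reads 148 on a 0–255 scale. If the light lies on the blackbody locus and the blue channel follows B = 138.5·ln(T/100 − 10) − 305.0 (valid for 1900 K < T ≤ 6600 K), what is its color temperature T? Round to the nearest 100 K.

ln(t − 10) = (148 + 305.0) / 138.5 = 3.2708.
t − 10 = e^3.2708 = 26.331, so t = 36.331.
T = 100·t = 3633 K → 3600 K to the nearest 100 K.

3600 K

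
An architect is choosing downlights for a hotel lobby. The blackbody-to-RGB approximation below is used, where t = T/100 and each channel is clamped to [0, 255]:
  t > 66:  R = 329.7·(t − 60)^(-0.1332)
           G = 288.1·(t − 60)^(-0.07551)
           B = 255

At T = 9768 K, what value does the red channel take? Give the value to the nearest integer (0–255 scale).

203

t = 9768/100 = 97.68; the t > 66 branch applies.
R = 329.7·(97.68 − 60)^(-0.1332) = 329.7·37.68^(-0.1332) = 329.7·0.61668 = 203.320.
Rounded: 203.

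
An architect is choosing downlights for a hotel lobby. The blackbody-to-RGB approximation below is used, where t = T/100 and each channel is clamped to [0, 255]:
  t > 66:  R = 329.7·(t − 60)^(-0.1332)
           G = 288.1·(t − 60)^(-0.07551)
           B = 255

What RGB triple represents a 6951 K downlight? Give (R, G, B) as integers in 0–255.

t = 6951/100 = 69.51; the t > 66 branch applies.
R = 329.7·(69.51 − 60)^(-0.1332) = 329.7·9.51^(-0.1332) = 329.7·0.74081 = 244.245.
G = 288.1·(69.51 − 60)^(-0.07551) = 288.1·9.51^(-0.07551) = 288.1·0.84360 = 243.042.
B = 255 by definition for t > 66.
Rounded: (244, 243, 255).

(244, 243, 255)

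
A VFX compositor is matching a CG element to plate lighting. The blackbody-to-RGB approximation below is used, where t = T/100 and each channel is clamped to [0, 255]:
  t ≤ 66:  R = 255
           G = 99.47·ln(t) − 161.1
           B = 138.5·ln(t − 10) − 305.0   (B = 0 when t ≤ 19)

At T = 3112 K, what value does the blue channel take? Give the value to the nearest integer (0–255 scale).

t = 3112/100 = 31.12; the t ≤ 66 branch applies.
B = 138.5·ln(31.12 − 10) − 305.0 = 138.5·ln 21.12 − 305.0 = 138.5·3.0502 − 305.0 = 117.456.
Rounded: 117.

117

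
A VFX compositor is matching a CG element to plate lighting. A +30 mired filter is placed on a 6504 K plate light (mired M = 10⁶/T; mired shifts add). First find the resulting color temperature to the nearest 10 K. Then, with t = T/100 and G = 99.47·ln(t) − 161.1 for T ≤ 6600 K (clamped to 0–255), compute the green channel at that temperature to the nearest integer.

236

M_in = 10⁶/6504 = 153.75; M_out = 153.75 + (+30) = 183.75.
T_out = 10⁶/183.75 = 5442.1 K → 5440 K; t = 54.4.
G = 99.47·ln 54.4 − 161.1 = 99.47·3.9964 − 161.1 = 236.418.
Rounded: 236.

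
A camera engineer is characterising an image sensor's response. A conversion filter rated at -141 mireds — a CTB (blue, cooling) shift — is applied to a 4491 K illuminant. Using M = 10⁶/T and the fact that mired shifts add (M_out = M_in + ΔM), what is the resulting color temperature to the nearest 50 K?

12250 K

M_in = 10⁶/4491 = 222.67 mireds.
M_out = 222.67 + (-141) = 81.67 mireds.
T_out = 10⁶/81.67 = 12244.8 K → 12250 K.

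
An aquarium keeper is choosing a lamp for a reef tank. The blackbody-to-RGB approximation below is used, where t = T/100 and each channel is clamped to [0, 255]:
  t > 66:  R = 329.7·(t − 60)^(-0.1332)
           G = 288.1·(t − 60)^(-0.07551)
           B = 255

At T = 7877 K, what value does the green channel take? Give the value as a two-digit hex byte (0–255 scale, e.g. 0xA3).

t = 7877/100 = 78.77; the t > 66 branch applies.
G = 288.1·(78.77 − 60)^(-0.07551) = 288.1·18.77^(-0.07551) = 288.1·0.80138 = 230.879.
Rounded: 231; in hex, 0xE7.

0xE7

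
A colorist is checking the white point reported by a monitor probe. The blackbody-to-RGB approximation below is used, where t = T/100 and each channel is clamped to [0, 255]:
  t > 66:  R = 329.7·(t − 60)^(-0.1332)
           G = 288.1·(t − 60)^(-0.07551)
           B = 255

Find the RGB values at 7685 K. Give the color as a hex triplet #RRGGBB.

t = 7685/100 = 76.85; the t > 66 branch applies.
R = 329.7·(76.85 − 60)^(-0.1332) = 329.7·16.85^(-0.1332) = 329.7·0.68646 = 226.327.
G = 288.1·(76.85 − 60)^(-0.07551) = 288.1·16.85^(-0.07551) = 288.1·0.80794 = 232.768.
B = 255 by definition for t > 66.
Rounded: (226, 233, 255).
In hex: #E2E9FF.

#E2E9FF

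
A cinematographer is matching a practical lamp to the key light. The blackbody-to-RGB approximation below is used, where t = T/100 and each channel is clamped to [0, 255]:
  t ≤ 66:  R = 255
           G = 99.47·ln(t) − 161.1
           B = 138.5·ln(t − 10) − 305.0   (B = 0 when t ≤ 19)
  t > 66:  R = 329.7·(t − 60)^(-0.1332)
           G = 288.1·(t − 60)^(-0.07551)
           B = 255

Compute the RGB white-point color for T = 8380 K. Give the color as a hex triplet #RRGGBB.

#D8E3FF

t = 8380/100 = 83.8; the t > 66 branch applies.
R = 329.7·(83.8 − 60)^(-0.1332) = 329.7·23.8^(-0.1332) = 329.7·0.65560 = 216.152.
G = 288.1·(83.8 − 60)^(-0.07551) = 288.1·23.8^(-0.07551) = 288.1·0.78714 = 226.776.
B = 255 by definition for t > 66.
Rounded: (216, 227, 255).
In hex: #D8E3FF.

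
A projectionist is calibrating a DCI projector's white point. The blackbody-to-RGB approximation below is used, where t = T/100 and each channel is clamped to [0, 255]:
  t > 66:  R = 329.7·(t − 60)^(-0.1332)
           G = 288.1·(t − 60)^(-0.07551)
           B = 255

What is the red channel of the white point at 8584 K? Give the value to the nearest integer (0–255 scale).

t = 8584/100 = 85.84; the t > 66 branch applies.
R = 329.7·(85.84 − 60)^(-0.1332) = 329.7·25.84^(-0.1332) = 329.7·0.64846 = 213.797.
Rounded: 214.

214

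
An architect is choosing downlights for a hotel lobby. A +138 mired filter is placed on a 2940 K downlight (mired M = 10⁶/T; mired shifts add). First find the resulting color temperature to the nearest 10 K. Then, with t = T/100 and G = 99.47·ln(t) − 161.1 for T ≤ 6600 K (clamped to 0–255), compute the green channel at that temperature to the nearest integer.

M_in = 10⁶/2940 = 340.14; M_out = 340.14 + (+138) = 478.14.
T_out = 10⁶/478.14 = 2091.5 K → 2090 K; t = 20.9.
G = 99.47·ln 20.9 − 161.1 = 99.47·3.0397 − 161.1 = 141.264.
Rounded: 141.

141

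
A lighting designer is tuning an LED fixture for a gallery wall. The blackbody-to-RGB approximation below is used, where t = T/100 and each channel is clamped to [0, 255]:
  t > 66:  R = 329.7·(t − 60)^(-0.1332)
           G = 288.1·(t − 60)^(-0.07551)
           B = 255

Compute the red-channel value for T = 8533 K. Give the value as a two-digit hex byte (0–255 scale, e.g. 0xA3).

t = 8533/100 = 85.33; the t > 66 branch applies.
R = 329.7·(85.33 − 60)^(-0.1332) = 329.7·25.33^(-0.1332) = 329.7·0.65018 = 214.365.
Rounded: 214; in hex, 0xD6.

0xD6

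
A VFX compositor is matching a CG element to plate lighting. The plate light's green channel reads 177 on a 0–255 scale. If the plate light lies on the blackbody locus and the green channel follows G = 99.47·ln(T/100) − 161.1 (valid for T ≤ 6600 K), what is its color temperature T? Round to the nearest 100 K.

3000 K

ln t = (177 + 161.1) / 99.47 = 3.3990.
t = e^3.3990 = 29.935.
T = 100·t = 2993 K → 3000 K to the nearest 100 K.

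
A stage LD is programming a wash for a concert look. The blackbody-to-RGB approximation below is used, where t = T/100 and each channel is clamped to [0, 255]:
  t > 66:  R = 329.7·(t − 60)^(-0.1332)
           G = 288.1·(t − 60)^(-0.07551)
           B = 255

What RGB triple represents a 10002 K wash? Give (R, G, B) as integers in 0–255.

(202, 218, 255)

t = 10002/100 = 100.02; the t > 66 branch applies.
R = 329.7·(100.02 − 60)^(-0.1332) = 329.7·40.02^(-0.1332) = 329.7·0.61175 = 201.695.
G = 288.1·(100.02 − 60)^(-0.07551) = 288.1·40.02^(-0.07551) = 288.1·0.75685 = 218.050.
B = 255 by definition for t > 66.
Rounded: (202, 218, 255).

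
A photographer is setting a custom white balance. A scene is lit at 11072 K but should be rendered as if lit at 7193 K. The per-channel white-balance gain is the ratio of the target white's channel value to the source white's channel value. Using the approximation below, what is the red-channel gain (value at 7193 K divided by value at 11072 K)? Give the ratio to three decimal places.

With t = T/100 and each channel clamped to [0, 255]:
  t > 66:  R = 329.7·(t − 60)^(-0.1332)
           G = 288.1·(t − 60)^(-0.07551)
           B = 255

At 11072 K (t = 110.72):
  R = 329.7·(110.72 − 60)^(-0.1332) = 329.7·50.72^(-0.1332) = 329.7·0.59275 = 195.429.
At 7193 K (t = 71.93):
  R = 329.7·(71.93 − 60)^(-0.1332) = 329.7·11.93^(-0.1332) = 329.7·0.71877 = 236.979.
Gain = 236.979 / 195.429 = 1.2126 → 1.213.

1.213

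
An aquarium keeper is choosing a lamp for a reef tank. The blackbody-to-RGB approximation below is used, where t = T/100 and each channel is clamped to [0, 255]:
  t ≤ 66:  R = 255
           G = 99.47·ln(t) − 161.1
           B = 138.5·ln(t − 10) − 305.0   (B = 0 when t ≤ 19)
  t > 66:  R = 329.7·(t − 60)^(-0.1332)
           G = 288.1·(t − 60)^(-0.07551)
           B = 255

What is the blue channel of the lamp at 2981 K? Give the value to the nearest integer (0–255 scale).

t = 2981/100 = 29.81; the t ≤ 66 branch applies.
B = 138.5·ln(29.81 − 10) − 305.0 = 138.5·ln 19.81 − 305.0 = 138.5·2.9862 − 305.0 = 108.587.
Rounded: 109.

109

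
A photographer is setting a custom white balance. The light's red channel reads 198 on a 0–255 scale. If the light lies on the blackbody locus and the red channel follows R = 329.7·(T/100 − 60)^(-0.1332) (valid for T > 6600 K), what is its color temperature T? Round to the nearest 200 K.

10600 K

(t − 60)^(-0.1332) = 198/329.7 = 0.60055.
t − 60 = 0.60055^(1/-0.1332) = 0.60055^(-7.508) = 45.980, so t = 105.980.
T = 100·t = 10598 K → 10600 K to the nearest 200 K.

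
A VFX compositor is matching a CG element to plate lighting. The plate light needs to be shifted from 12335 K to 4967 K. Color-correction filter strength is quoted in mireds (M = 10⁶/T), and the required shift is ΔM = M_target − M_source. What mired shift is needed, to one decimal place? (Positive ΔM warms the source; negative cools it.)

+120.3 mireds

M_source = 10⁶/12335 = 81.070; M_target = 10⁶/4967 = 201.329.
ΔM = 201.329 − 81.070 = 120.259 → +120.3 mireds, a warming shift.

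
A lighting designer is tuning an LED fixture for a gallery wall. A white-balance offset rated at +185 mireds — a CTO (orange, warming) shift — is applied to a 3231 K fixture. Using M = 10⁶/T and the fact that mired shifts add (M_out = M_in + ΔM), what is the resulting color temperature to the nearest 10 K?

2020 K

M_in = 10⁶/3231 = 309.50 mireds.
M_out = 309.50 + (+185) = 494.50 mireds.
T_out = 10⁶/494.50 = 2022.2 K → 2020 K.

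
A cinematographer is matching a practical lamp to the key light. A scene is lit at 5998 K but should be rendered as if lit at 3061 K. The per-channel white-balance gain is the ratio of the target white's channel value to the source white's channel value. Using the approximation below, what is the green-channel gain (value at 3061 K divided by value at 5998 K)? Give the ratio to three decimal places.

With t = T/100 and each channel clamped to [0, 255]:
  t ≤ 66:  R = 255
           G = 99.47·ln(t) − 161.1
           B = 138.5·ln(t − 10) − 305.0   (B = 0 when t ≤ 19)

At 5998 K (t = 59.98):
  G = 99.47·ln 59.98 − 161.1 = 99.47·4.0940 − 161.1 = 246.131.
At 3061 K (t = 30.61):
  G = 99.47·ln 30.61 − 161.1 = 99.47·3.4213 − 161.1 = 179.219.
Gain = 179.219 / 246.131 = 0.7281 → 0.728.

0.728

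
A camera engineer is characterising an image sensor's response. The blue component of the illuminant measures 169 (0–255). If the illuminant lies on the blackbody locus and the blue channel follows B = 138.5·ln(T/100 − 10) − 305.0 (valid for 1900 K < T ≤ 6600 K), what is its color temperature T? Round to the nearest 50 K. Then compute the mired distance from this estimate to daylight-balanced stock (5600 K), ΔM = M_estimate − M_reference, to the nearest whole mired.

+68 mireds

ln(t − 10) = (169 + 305.0) / 138.5 = 3.4224.
t − 10 = e^3.4224 = 30.642, so t = 40.642.
T = 100·t = 4064 K → 4050 K to the nearest 50 K.
M_estimate = 10⁶/4050 = 246.91; M_reference = 10⁶/5600 = 178.57.
ΔM = 246.91 − 178.57 = 68.34 → +68 mireds.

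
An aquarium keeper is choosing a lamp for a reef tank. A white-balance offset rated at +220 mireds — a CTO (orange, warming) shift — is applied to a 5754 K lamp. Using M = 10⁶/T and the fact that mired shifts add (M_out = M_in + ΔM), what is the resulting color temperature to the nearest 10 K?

M_in = 10⁶/5754 = 173.79 mireds.
M_out = 173.79 + (+220) = 393.79 mireds.
T_out = 10⁶/393.79 = 2539.4 K → 2540 K.

2540 K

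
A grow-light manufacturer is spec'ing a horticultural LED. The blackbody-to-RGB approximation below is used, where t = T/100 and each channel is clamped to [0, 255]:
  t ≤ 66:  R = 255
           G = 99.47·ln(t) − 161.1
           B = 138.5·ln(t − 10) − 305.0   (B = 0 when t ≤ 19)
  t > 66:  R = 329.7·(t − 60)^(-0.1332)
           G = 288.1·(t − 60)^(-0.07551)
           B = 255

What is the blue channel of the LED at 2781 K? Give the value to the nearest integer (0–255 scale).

t = 2781/100 = 27.81; the t ≤ 66 branch applies.
B = 138.5·ln(27.81 − 10) − 305.0 = 138.5·ln 17.81 − 305.0 = 138.5·2.8798 − 305.0 = 93.847.
Rounded: 94.

94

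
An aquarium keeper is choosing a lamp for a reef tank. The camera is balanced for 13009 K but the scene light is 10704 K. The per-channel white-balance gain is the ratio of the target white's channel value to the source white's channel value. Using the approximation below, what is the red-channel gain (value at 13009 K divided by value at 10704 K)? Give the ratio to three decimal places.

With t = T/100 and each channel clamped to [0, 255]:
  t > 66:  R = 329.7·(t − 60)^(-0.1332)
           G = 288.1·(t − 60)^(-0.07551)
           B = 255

0.948

At 10704 K (t = 107.04):
  R = 329.7·(107.04 − 60)^(-0.1332) = 329.7·47.04^(-0.1332) = 329.7·0.59872 = 197.400.
At 13009 K (t = 130.09):
  R = 329.7·(130.09 − 60)^(-0.1332) = 329.7·70.09^(-0.1332) = 329.7·0.56775 = 187.188.
Gain = 187.188 / 197.400 = 0.9483 → 0.948.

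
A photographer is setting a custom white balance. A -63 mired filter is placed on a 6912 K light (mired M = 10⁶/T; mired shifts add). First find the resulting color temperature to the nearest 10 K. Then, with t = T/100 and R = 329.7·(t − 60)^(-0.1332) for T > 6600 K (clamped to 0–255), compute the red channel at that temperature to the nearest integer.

190

M_in = 10⁶/6912 = 144.68; M_out = 144.68 + (-63) = 81.68.
T_out = 10⁶/81.68 = 12243.5 K → 12240 K; t = 122.4.
R = 329.7·(122.4 − 60)^(-0.1332) = 329.7·62.4^(-0.1332) = 329.7·0.57661 = 190.108.
Rounded: 190.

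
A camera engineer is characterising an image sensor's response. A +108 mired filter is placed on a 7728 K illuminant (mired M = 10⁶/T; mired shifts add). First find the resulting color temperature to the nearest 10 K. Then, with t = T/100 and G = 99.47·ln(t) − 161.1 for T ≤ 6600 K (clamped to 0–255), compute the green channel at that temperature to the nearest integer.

211

M_in = 10⁶/7728 = 129.40; M_out = 129.40 + (+108) = 237.40.
T_out = 10⁶/237.40 = 4212.3 K → 4210 K; t = 42.1.
G = 99.47·ln 42.1 − 161.1 = 99.47·3.7400 − 161.1 = 210.923.
Rounded: 211.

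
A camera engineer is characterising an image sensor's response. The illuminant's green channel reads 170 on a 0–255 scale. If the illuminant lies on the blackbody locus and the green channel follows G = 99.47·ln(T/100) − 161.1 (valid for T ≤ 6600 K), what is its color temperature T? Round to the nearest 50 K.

ln t = (170 + 161.1) / 99.47 = 3.3286.
t = e^3.3286 = 27.900.
T = 100·t = 2790 K → 2800 K to the nearest 50 K.

2800 K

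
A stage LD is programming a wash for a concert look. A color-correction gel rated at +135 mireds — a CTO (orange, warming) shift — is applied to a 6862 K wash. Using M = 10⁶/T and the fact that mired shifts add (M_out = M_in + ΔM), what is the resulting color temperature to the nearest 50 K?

M_in = 10⁶/6862 = 145.73 mireds.
M_out = 145.73 + (+135) = 280.73 mireds.
T_out = 10⁶/280.73 = 3562.1 K → 3550 K.

3550 K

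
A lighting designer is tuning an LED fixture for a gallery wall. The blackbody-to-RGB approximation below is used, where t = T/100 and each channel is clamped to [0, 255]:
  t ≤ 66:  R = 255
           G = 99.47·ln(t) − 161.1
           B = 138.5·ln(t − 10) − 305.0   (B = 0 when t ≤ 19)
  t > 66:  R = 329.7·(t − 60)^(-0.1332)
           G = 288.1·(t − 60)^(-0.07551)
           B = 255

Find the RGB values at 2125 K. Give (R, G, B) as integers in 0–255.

t = 2125/100 = 21.25; the t ≤ 66 branch applies.
R = 255 by definition for t ≤ 66.
G = 99.47·ln 21.25 − 161.1 = 99.47·3.0564 − 161.1 = 142.916.
B = 138.5·ln(21.25 − 10) − 305.0 = 138.5·ln 11.25 − 305.0 = 138.5·2.4204 − 305.0 = 30.221.
Rounded: (255, 143, 30).

(255, 143, 30)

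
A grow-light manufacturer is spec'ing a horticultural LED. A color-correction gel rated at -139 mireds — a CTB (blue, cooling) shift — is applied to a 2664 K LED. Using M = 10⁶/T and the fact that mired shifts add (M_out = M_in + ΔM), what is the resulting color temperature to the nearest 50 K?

M_in = 10⁶/2664 = 375.38 mireds.
M_out = 375.38 + (-139) = 236.38 mireds.
T_out = 10⁶/236.38 = 4230.6 K → 4250 K.

4250 K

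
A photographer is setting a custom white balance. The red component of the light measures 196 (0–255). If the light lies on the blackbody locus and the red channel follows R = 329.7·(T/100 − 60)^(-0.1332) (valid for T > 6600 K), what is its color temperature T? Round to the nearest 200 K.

(t − 60)^(-0.1332) = 196/329.7 = 0.59448.
t − 60 = 0.59448^(1/-0.1332) = 0.59448^(-7.508) = 49.621, so t = 109.621.
T = 100·t = 10962 K → 11000 K to the nearest 200 K.

11000 K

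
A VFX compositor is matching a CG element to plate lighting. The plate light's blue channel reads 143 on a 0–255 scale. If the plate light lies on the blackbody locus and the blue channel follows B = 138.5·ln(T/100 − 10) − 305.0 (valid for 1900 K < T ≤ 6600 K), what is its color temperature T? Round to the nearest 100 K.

3500 K

ln(t − 10) = (143 + 305.0) / 138.5 = 3.2347.
t − 10 = e^3.2347 = 25.398, so t = 35.398.
T = 100·t = 3540 K → 3500 K to the nearest 100 K.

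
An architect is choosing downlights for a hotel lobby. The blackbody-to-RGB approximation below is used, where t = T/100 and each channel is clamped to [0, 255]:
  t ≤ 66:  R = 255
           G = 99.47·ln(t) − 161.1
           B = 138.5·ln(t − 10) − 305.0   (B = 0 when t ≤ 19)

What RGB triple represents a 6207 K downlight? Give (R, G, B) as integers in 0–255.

t = 6207/100 = 62.07; the t ≤ 66 branch applies.
R = 255 by definition for t ≤ 66.
G = 99.47·ln 62.07 − 161.1 = 99.47·4.1283 − 161.1 = 249.538.
B = 138.5·ln(62.07 − 10) − 305.0 = 138.5·ln 52.07 − 305.0 = 138.5·3.9526 − 305.0 = 242.434.
Rounded: (255, 250, 242).

(255, 250, 242)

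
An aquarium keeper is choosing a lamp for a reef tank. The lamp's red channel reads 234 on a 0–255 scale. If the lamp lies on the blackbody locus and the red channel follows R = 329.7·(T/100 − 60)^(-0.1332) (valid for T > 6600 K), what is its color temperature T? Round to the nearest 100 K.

(t − 60)^(-0.1332) = 234/329.7 = 0.70974.
t − 60 = 0.70974^(1/-0.1332) = 0.70974^(-7.508) = 13.119, so t = 73.119.
T = 100·t = 7312 K → 7300 K to the nearest 100 K.

7300 K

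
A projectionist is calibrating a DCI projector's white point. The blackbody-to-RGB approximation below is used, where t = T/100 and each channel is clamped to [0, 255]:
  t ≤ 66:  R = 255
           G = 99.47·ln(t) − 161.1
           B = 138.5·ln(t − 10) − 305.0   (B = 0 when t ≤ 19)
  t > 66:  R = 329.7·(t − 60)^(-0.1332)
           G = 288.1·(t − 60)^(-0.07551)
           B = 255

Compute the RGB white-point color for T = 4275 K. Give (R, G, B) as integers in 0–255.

(255, 212, 178)

t = 4275/100 = 42.75; the t ≤ 66 branch applies.
R = 255 by definition for t ≤ 66.
G = 99.47·ln 42.75 − 161.1 = 99.47·3.7554 − 161.1 = 212.447.
B = 138.5·ln(42.75 − 10) − 305.0 = 138.5·ln 32.75 − 305.0 = 138.5·3.4889 − 305.0 = 178.213.
Rounded: (255, 212, 178).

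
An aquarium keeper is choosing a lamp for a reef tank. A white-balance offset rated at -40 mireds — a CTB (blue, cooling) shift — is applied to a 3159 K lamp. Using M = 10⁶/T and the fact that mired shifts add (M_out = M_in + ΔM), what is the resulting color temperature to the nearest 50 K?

M_in = 10⁶/3159 = 316.56 mireds.
M_out = 316.56 + (-40) = 276.56 mireds.
T_out = 10⁶/276.56 = 3615.9 K → 3600 K.

3600 K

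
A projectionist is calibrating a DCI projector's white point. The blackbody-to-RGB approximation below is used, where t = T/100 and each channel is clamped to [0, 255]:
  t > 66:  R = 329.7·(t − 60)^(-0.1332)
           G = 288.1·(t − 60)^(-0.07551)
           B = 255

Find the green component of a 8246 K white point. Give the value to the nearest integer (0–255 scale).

t = 8246/100 = 82.46; the t > 66 branch applies.
G = 288.1·(82.46 − 60)^(-0.07551) = 288.1·22.46^(-0.07551) = 288.1·0.79060 = 227.771.
Rounded: 228.

228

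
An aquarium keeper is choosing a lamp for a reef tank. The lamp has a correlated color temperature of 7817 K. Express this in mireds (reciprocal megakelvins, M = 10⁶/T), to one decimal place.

127.9 mireds

M = 10⁶ / 7817 = 127.926 → 127.9 mireds.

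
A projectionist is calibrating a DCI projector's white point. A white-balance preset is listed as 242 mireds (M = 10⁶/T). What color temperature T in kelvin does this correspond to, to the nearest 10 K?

T = 10⁶ / 242 = 4132.23 K → 4130 K.

4130 K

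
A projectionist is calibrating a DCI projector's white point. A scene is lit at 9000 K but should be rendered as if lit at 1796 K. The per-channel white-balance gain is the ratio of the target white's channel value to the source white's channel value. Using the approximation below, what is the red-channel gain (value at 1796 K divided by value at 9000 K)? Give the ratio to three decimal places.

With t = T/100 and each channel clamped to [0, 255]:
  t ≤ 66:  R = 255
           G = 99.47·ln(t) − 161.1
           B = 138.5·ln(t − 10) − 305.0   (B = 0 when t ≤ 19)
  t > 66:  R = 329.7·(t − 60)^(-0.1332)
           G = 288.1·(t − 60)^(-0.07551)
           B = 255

At 9000 K (t = 90):
  R = 329.7·(90 − 60)^(-0.1332) = 329.7·30^(-0.1332) = 329.7·0.63569 = 209.588.
At 1796 K (t = 17.96):
  R = 255 by definition for t ≤ 66.
Gain = 255.000 / 209.588 = 1.2167 → 1.217.

1.217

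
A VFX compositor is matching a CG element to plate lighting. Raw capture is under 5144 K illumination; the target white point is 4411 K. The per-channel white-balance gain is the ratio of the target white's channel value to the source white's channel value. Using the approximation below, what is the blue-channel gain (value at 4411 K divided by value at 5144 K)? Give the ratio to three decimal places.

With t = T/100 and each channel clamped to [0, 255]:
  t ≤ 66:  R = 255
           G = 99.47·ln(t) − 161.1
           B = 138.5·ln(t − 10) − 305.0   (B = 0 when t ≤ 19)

At 5144 K (t = 51.44):
  B = 138.5·ln(51.44 − 10) − 305.0 = 138.5·ln 41.44 − 305.0 = 138.5·3.7242 − 305.0 = 210.808.
At 4411 K (t = 44.11):
  B = 138.5·ln(44.11 − 10) − 305.0 = 138.5·ln 34.11 − 305.0 = 138.5·3.5296 − 305.0 = 183.848.
Gain = 183.848 / 210.808 = 0.8721 → 0.872.

0.872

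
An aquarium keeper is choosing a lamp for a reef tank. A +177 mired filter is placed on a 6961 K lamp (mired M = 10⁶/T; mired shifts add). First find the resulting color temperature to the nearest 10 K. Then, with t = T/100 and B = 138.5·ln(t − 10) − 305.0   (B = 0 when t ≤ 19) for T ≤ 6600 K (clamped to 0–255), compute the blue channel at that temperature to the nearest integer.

M_in = 10⁶/6961 = 143.66; M_out = 143.66 + (+177) = 320.66.
T_out = 10⁶/320.66 = 3118.6 K → 3120 K; t = 31.2.
B = 138.5·ln(31.2 − 10) − 305.0 = 138.5·ln 21.2 − 305.0 = 138.5·3.0540 − 305.0 = 117.979.
Rounded: 118.

118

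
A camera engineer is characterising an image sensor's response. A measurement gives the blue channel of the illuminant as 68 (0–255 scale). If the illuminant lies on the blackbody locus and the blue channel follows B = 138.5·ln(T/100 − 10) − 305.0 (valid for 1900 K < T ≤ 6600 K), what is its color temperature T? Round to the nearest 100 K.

2500 K

ln(t − 10) = (68 + 305.0) / 138.5 = 2.6931.
t − 10 = e^2.6931 = 14.778, so t = 24.778.
T = 100·t = 2478 K → 2500 K to the nearest 100 K.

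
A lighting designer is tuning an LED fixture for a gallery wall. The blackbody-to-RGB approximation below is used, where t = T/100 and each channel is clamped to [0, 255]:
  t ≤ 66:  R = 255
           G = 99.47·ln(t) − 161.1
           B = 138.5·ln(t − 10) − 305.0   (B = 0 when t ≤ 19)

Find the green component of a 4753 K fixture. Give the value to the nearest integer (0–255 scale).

223

t = 4753/100 = 47.53; the t ≤ 66 branch applies.
G = 99.47·ln 47.53 − 161.1 = 99.47·3.8614 − 161.1 = 222.990.
Rounded: 223.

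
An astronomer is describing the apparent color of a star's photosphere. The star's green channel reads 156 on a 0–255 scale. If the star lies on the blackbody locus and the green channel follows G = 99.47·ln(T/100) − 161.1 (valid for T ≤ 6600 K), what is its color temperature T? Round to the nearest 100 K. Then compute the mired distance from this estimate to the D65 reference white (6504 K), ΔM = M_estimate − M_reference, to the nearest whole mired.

ln t = (156 + 161.1) / 99.47 = 3.1879.
t = e^3.1879 = 24.237.
T = 100·t = 2424 K → 2400 K to the nearest 100 K.
M_estimate = 10⁶/2400 = 416.67; M_reference = 10⁶/6504 = 153.75.
ΔM = 416.67 − 153.75 = 262.92 → +263 mireds.

+263 mireds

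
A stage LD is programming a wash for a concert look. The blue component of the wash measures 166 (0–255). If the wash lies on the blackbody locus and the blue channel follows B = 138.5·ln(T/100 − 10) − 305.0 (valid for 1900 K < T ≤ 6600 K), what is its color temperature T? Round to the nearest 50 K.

4000 K

ln(t − 10) = (166 + 305.0) / 138.5 = 3.4007.
t − 10 = e^3.4007 = 29.986, so t = 39.986.
T = 100·t = 3999 K → 4000 K to the nearest 50 K.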